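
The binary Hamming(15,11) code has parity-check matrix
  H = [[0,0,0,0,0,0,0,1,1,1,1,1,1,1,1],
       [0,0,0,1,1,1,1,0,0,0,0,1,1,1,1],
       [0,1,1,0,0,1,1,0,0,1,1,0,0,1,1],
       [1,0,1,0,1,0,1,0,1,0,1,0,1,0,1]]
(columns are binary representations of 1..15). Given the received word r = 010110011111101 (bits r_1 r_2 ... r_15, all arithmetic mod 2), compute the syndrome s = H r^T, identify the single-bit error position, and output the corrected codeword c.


s = (1, 1, 0, 1)^T, error position = 13, corrected codeword c = 010110011111001

Compute s = H r^T mod 2 one row at a time:
  s_1 = 1 + 1 + 1 + 1 + 1 + 1 + 0 + 1 = 7 ≡ 1 (mod 2).
  s_2 = 1 + 1 + 0 + 0 + 1 + 1 + 0 + 1 = 5 ≡ 1 (mod 2).
  s_3 = 1 + 0 + 0 + 0 + 1 + 1 + 0 + 1 = 4 ≡ 0 (mod 2).
  s_4 = 0 + 0 + 1 + 0 + 1 + 1 + 1 + 1 = 5 ≡ 1 (mod 2).
s = (1, 1, 0, 1)^T — this equals column 13 of H (binary 1101), so error is at position 13.
Correct: flip bit 13 of r = 010110011111101 to get c = 010110011111001.


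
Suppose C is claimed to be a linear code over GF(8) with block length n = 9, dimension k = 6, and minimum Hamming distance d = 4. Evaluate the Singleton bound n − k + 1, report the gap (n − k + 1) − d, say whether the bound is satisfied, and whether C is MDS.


Singleton RHS = n − k + 1 = 4, slack = 0, bound satisfied, MDS.

Singleton bound: d ≤ n − k + 1.
Here n = 9, k = 6, so n − k + 1 = 4.
Given d = 4, check d ≤ 4: YES.
Slack = (n − k + 1) − d = 0.
The code is MDS (slack = 0).
Description: the claimed parameters are [9, 6, 4]_8; such a code would be MDS (meets Singleton bound).


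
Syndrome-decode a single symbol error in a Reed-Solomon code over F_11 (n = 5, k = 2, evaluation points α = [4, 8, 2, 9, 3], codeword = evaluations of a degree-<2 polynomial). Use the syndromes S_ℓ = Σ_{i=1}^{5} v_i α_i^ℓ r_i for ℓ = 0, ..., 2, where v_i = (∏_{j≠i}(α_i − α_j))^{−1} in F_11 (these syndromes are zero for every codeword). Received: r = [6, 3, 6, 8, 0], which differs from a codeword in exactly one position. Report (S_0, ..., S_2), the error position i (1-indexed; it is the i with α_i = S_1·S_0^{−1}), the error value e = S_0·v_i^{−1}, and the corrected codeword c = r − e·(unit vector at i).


S = (8, 10, 7), error at position 1, error magnitude e = 1, c = [5, 3, 6, 8, 0].

Step 1: column multipliers v_i = (∏_{j≠i}(α_i − α_j))^{−1} mod 11.
  i = 1 (α = 4): (4−8)(4−2)(4−9)(4−3) = (−4)·2·(−5)·1 = 40 ≡ 7, so v_1 = 7^{−1} = 8 (mod 11).
  i = 2 (α = 8): (8−4)(8−2)(8−9)(8−3) = 4·6·(−1)·5 = −120 ≡ 1, so v_2 = 1^{−1} = 1 (mod 11).
  i = 3 (α = 2): (2−4)(2−8)(2−9)(2−3) = (−2)·(−6)·(−7)·(−1) = 84 ≡ 7, so v_3 = 7^{−1} = 8 (mod 11).
  i = 4 (α = 9): (9−4)(9−8)(9−2)(9−3) = 5·1·7·6 = 210 ≡ 1, so v_4 = 1^{−1} = 1 (mod 11).
  i = 5 (α = 3): (3−4)(3−8)(3−2)(3−9) = (−1)·(−5)·1·(−6) = −30 ≡ 3, so v_5 = 3^{−1} = 4 (mod 11).
  v = [8, 1, 8, 1, 4].
Step 2: syndromes of r = [6, 3, 6, 8, 0] (all sums mod 11).
  S_0 = Σ v_i r_i = 8·6 + 1·3 + 8·6 + 1·8 + 4·0 = 107 ≡ 8.
  S_1 = Σ v_i α_i r_i = 8·4·6 + 1·8·3 + 8·2·6 + 1·9·8 + 4·3·0 = 384 ≡ 10.
  α_i^2 mod 11 = [5, 9, 4, 4, 9].
  S_2 = Σ v_i α_i^2 r_i = 8·5·6 + 1·9·3 + 8·4·6 + 1·4·8 + 4·9·0 = 491 ≡ 7.
  S = (8, 10, 7) ≠ 0, so r is not a codeword (an error is present).
Step 3: locate the error. For a single error e at position i, S_ℓ = v_i·e·α_i^ℓ, so α_err = S_1/S_0.
  S_0^{−1} = 8^{−1} = 7 (mod 11), so α_err = 10·7 = 70 ≡ 4 = α_1. Error position i = 1.
  Consistency check: S_2/S_1 = 7·10 = 70 ≡ 4 = α_err ✓ (single-error assumption holds).
Step 4: error magnitude e = S_0/v_1 = S_0·∏_{j≠1}(α_1 − α_j) = 8·7 = 56 ≡ 1 (mod 11).
Step 5: correct position 1: c_1 = r_1 − e = 6 − 1 ≡ 5 (mod 11). Hence c = [5, 3, 6, 8, 0].
  Check: interpolating c through the α_i gives m(x) = 7 + 5·x (degree < 2) with m(α_i) = c_i for every i, so c is indeed a codeword.


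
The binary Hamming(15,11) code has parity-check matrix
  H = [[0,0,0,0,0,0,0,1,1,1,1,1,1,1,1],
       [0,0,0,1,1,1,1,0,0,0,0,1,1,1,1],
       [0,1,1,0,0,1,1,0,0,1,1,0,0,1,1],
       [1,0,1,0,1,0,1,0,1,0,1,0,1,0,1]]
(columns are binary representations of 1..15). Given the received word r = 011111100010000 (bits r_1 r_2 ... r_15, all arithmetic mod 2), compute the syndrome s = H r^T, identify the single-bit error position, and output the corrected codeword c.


s = (1, 0, 1, 0)^T, error position = 10, corrected codeword c = 011111100110000

Compute s = H r^T mod 2 one row at a time:
  s_1 = 0 + 0 + 0 + 1 + 0 + 0 + 0 + 0 = 1 ≡ 1 (mod 2).
  s_2 = 1 + 1 + 1 + 1 + 0 + 0 + 0 + 0 = 4 ≡ 0 (mod 2).
  s_3 = 1 + 1 + 1 + 1 + 0 + 1 + 0 + 0 = 5 ≡ 1 (mod 2).
  s_4 = 0 + 1 + 1 + 1 + 0 + 1 + 0 + 0 = 4 ≡ 0 (mod 2).
s = (1, 0, 1, 0)^T — this equals column 10 of H (binary 1010), so error is at position 10.
Correct: flip bit 10 of r = 011111100010000 to get c = 011111100110000.


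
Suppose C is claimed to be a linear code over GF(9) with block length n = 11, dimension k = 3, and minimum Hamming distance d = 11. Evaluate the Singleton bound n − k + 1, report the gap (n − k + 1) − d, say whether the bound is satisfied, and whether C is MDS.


Singleton RHS = n − k + 1 = 9, slack = -2, bound violated (no such code; not MDS).

Singleton bound: d ≤ n − k + 1.
Here n = 11, k = 3, so n − k + 1 = 9.
Given d = 11, check d ≤ 9: NO.
Slack = (n − k + 1) − d = -2.
The slack is negative: d = 11 exceeds n − k + 1 = 9 by 2, so the Singleton bound is violated and no linear [11, 3, 11]_9 code can exist. In particular it is not MDS (MDS requires d = n − k + 1 exactly).
Description: the claimed parameters are [11, 3, 11]_9; such a code would be impossible (violates the Singleton bound).


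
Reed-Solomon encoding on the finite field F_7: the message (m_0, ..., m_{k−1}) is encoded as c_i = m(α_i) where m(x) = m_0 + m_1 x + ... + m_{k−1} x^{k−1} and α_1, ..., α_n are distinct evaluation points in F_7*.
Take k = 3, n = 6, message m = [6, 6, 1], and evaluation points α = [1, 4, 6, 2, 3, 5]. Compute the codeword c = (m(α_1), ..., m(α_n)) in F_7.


c = [6, 4, 1, 1, 5, 5]

Message polynomial: m(x) = 6 + 6·x + 1·x^2 (mod 7).
For each evaluation point α_i, compute m(α_i) mod 7:
  α_1 = 1: Horner steps 1 → 0 → 6, so m(1) = 6.
  α_2 = 4: Horner steps 1 → 3 → 4, so m(4) = 4.
  α_3 = 6: Horner steps 1 → 5 → 1, so m(6) = 1.
  α_4 = 2: Horner steps 1 → 1 → 1, so m(2) = 1.
  α_5 = 3: Horner steps 1 → 2 → 5, so m(3) = 5.
  α_6 = 5: Horner steps 1 → 4 → 5, so m(5) = 5.
Codeword c = [6, 4, 1, 1, 5, 5] ∈ F_7^6.


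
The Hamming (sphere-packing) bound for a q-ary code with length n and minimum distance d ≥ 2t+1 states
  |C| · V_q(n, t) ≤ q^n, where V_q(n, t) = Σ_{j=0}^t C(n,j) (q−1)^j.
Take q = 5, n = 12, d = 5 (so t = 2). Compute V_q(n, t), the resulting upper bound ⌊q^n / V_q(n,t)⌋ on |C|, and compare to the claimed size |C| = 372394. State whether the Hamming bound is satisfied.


V_q(n, t) = 1105, q^n = 244140625, Hamming bound = 220941, |C| = 372394 > bound (violated).

Step 1: Compute V_q(n, t) = Σ_{j=0}^2 C(n, j) (q−1)^j.
  j = 0: C(12,0)·(4)^0 = 1·1 = 1.
  j = 1: C(12,1)·(4)^1 = 12·4 = 48.
  j = 2: C(12,2)·(4)^2 = 66·16 = 1056.
  V_q(n, t) = 1 + 48 + 1056 = 1105.
Step 2: q^n = 5^12 = 244140625.
Step 3: Hamming bound ⌊q^n / V_q(n,t)⌋ = ⌊244140625/1105⌋ = 220941.
Step 4: Compare |C| = 372394 to 220941: violated.
The claimed |C| lies above the Hamming bound, so no 5-ary code of length 12 with d ≥ 5 can have 372394 codewords.


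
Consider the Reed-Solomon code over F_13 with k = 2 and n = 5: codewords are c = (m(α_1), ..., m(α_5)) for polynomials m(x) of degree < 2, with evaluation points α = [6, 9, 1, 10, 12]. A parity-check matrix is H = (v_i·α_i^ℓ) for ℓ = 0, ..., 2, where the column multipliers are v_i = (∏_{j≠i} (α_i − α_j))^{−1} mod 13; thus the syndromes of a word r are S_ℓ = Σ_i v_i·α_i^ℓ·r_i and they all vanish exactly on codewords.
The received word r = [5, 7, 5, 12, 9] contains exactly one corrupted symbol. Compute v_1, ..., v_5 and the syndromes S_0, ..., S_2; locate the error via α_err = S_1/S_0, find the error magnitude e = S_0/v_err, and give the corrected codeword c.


S = (8, 8, 8), error at position 3, error magnitude e = 12, c = [5, 7, 6, 12, 9].

Step 1: column multipliers v_i = (∏_{j≠i}(α_i − α_j))^{−1} mod 13.
  i = 1 (α = 6): (6−9)(6−1)(6−10)(6−12) = (−3)·5·(−4)·(−6) = −360 ≡ 4, so v_1 = 4^{−1} = 10 (mod 13).
  i = 2 (α = 9): (9−6)(9−1)(9−10)(9−12) = 3·8·(−1)·(−3) = 72 ≡ 7, so v_2 = 7^{−1} = 2 (mod 13).
  i = 3 (α = 1): (1−6)(1−9)(1−10)(1−12) = (−5)·(−8)·(−9)·(−11) = 3960 ≡ 8, so v_3 = 8^{−1} = 5 (mod 13).
  i = 4 (α = 10): (10−6)(10−9)(10−1)(10−12) = 4·1·9·(−2) = −72 ≡ 6, so v_4 = 6^{−1} = 11 (mod 13).
  i = 5 (α = 12): (12−6)(12−9)(12−1)(12−10) = 6·3·11·2 = 396 ≡ 6, so v_5 = 6^{−1} = 11 (mod 13).
  v = [10, 2, 5, 11, 11].
Step 2: syndromes of r = [5, 7, 5, 12, 9] (all sums mod 13).
  S_0 = Σ v_i r_i = 10·5 + 2·7 + 5·5 + 11·12 + 11·9 = 320 ≡ 8.
  S_1 = Σ v_i α_i r_i = 10·6·5 + 2·9·7 + 5·1·5 + 11·10·12 + 11·12·9 = 2959 ≡ 8.
  α_i^2 mod 13 = [10, 3, 1, 9, 1].
  S_2 = Σ v_i α_i^2 r_i = 10·10·5 + 2·3·7 + 5·1·5 + 11·9·12 + 11·1·9 = 1854 ≡ 8.
  S = (8, 8, 8) ≠ 0, so r is not a codeword (an error is present).
Step 3: locate the error. For a single error e at position i, S_ℓ = v_i·e·α_i^ℓ, so α_err = S_1/S_0.
  S_0^{−1} = 8^{−1} = 5 (mod 13), so α_err = 8·5 = 40 ≡ 1 = α_3. Error position i = 3.
  Consistency check: S_2/S_1 = 8·5 = 40 ≡ 1 = α_err ✓ (single-error assumption holds).
Step 4: error magnitude e = S_0/v_3 = S_0·∏_{j≠3}(α_3 − α_j) = 8·8 = 64 ≡ 12 (mod 13).
Step 5: correct position 3: c_3 = r_3 − e = 5 − 12 ≡ 6 (mod 13). Hence c = [5, 7, 6, 12, 9].
  Check: interpolating c through the α_i gives m(x) = 1 + 5·x (degree < 2) with m(α_i) = c_i for every i, so c is indeed a codeword.


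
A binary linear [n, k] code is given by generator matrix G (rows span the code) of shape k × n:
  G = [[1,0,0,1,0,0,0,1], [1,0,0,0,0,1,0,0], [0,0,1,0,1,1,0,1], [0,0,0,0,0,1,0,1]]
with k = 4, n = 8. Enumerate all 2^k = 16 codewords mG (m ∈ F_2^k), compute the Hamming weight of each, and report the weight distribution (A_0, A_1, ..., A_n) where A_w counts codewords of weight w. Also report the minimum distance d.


Weight distribution: A_0 = 1, A_1 = 1, A_2 = 4, A_3 = 4, A_4 = 3, A_5 = 3. Minimum distance d = 1.

Enumerate all 2^4 = 16 messages m ∈ F_2^4.
For each, compute codeword c = mG in F_2^8, then tally its weight.
  m = 0000 → c = 00000000, weight = 0.
  m = 1000 → c = 10010001, weight = 3.
  m = 0100 → c = 10000100, weight = 2.
  m = 1100 → c = 00010101, weight = 3.
  m = 0010 → c = 00101101, weight = 4.
  m = 1010 → c = 10111100, weight = 5.
  m = 0110 → c = 10101001, weight = 4.
  m = 1110 → c = 00111000, weight = 3.
  m = 0001 → c = 00000101, weight = 2.
  m = 1001 → c = 10010100, weight = 3.
  m = 0101 → c = 10000001, weight = 2.
  m = 1101 → c = 00010000, weight = 1.
  m = 0011 → c = 00101000, weight = 2.
  m = 1011 → c = 10111001, weight = 5.
  m = 0111 → c = 10101100, weight = 4.
  m = 1111 → c = 00111101, weight = 5.
Tally weights:
  weight 0: 1 codewords.
  weight 1: 1 codewords.
  weight 2: 4 codewords.
  weight 3: 4 codewords.
  weight 4: 3 codewords.
  weight 5: 3 codewords.
Minimum distance d = smallest w > 0 with A_w > 0 = 1.
Sanity: Σ A_w = 16 = 2^4 = 16 ✓.


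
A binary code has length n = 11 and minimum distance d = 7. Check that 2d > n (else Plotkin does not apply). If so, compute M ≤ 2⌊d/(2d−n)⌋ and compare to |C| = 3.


Plotkin bound M ≤ 4; given |C| = 3 ≤ bound (satisfied).

Check applicability: 2d = 14, n = 11.
2d − n = 3 > 0, so Plotkin applies.
Compute d/(2d−n) = 7/3 ≈ 2.3333.
⌊d/(2d−n)⌋ = 2.
Plotkin bound: M ≤ 2·2 = 4.
Given |C| = 3, check: satisfied.
This |C| is below the Plotkin bound.


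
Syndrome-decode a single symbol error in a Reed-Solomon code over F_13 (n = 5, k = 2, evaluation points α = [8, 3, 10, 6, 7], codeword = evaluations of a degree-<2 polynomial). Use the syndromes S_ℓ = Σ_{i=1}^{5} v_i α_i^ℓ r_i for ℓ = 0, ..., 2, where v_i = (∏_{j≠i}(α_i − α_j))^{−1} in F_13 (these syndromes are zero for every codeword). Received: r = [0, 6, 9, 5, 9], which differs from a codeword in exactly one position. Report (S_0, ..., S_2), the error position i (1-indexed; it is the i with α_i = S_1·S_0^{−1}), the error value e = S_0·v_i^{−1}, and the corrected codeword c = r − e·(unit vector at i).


S = (12, 3, 4), error at position 3, error magnitude e = 1, c = [0, 6, 8, 5, 9].

Step 1: column multipliers v_i = (∏_{j≠i}(α_i − α_j))^{−1} mod 13.
  i = 1 (α = 8): (8−3)(8−10)(8−6)(8−7) = 5·(−2)·2·1 = −20 ≡ 6, so v_1 = 6^{−1} = 11 (mod 13).
  i = 2 (α = 3): (3−8)(3−10)(3−6)(3−7) = (−5)·(−7)·(−3)·(−4) = 420 ≡ 4, so v_2 = 4^{−1} = 10 (mod 13).
  i = 3 (α = 10): (10−8)(10−3)(10−6)(10−7) = 2·7·4·3 = 168 ≡ 12, so v_3 = 12^{−1} = 12 (mod 13).
  i = 4 (α = 6): (6−8)(6−3)(6−10)(6−7) = (−2)·3·(−4)·(−1) = −24 ≡ 2, so v_4 = 2^{−1} = 7 (mod 13).
  i = 5 (α = 7): (7−8)(7−3)(7−10)(7−6) = (−1)·4·(−3)·1 = 12 ≡ 12, so v_5 = 12^{−1} = 12 (mod 13).
  v = [11, 10, 12, 7, 12].
Step 2: syndromes of r = [0, 6, 9, 5, 9] (all sums mod 13).
  S_0 = Σ v_i r_i = 11·0 + 10·6 + 12·9 + 7·5 + 12·9 = 311 ≡ 12.
  S_1 = Σ v_i α_i r_i = 11·8·0 + 10·3·6 + 12·10·9 + 7·6·5 + 12·7·9 = 2226 ≡ 3.
  α_i^2 mod 13 = [12, 9, 9, 10, 10].
  S_2 = Σ v_i α_i^2 r_i = 11·12·0 + 10·9·6 + 12·9·9 + 7·10·5 + 12·10·9 = 2942 ≡ 4.
  S = (12, 3, 4) ≠ 0, so r is not a codeword (an error is present).
Step 3: locate the error. For a single error e at position i, S_ℓ = v_i·e·α_i^ℓ, so α_err = S_1/S_0.
  S_0^{−1} = 12^{−1} = 12 (mod 13), so α_err = 3·12 = 36 ≡ 10 = α_3. Error position i = 3.
  Consistency check: S_2/S_1 = 4·9 = 36 ≡ 10 = α_err ✓ (single-error assumption holds).
Step 4: error magnitude e = S_0/v_3 = S_0·∏_{j≠3}(α_3 − α_j) = 12·12 = 144 ≡ 1 (mod 13).
Step 5: correct position 3: c_3 = r_3 − e = 9 − 1 ≡ 8 (mod 13). Hence c = [0, 6, 8, 5, 9].
  Check: interpolating c through the α_i gives m(x) = 7 + 4·x (degree < 2) with m(α_i) = c_i for every i, so c is indeed a codeword.


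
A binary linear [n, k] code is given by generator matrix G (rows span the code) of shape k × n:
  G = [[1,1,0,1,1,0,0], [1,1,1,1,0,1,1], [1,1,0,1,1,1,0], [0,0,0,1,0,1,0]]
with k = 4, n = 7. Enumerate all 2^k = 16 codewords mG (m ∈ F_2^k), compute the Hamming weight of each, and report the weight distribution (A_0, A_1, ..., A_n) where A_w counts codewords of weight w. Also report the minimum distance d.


Weight distribution: A_0 = 1, A_1 = 2, A_2 = 1, A_3 = 2, A_4 = 5, A_5 = 4, A_6 = 1. Minimum distance d = 1.

Enumerate all 2^4 = 16 messages m ∈ F_2^4.
For each, compute codeword c = mG in F_2^7, then tally its weight.
  m = 0000 → c = 0000000, weight = 0.
  m = 1000 → c = 1101100, weight = 4.
  m = 0100 → c = 1111011, weight = 6.
  m = 1100 → c = 0010111, weight = 4.
  m = 0010 → c = 1101110, weight = 5.
  m = 1010 → c = 0000010, weight = 1.
  m = 0110 → c = 0010101, weight = 3.
  m = 1110 → c = 1111001, weight = 5.
  m = 0001 → c = 0001010, weight = 2.
  m = 1001 → c = 1100110, weight = 4.
  m = 0101 → c = 1110001, weight = 4.
  m = 1101 → c = 0011101, weight = 4.
  m = 0011 → c = 1100100, weight = 3.
  m = 1011 → c = 0001000, weight = 1.
  m = 0111 → c = 0011111, weight = 5.
  m = 1111 → c = 1110011, weight = 5.
Tally weights:
  weight 0: 1 codewords.
  weight 1: 2 codewords.
  weight 2: 1 codewords.
  weight 3: 2 codewords.
  weight 4: 5 codewords.
  weight 5: 4 codewords.
  weight 6: 1 codewords.
Minimum distance d = smallest w > 0 with A_w > 0 = 1.
Sanity: Σ A_w = 16 = 2^4 = 16 ✓.


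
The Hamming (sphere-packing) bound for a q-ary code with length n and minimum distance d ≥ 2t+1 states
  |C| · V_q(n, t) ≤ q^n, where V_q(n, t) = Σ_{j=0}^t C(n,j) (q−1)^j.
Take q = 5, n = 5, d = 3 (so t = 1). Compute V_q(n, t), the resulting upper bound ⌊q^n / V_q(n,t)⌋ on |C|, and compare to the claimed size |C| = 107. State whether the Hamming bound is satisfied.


V_q(n, t) = 21, q^n = 3125, Hamming bound = 148, |C| = 107 ≤ bound (satisfied).

Step 1: Compute V_q(n, t) = Σ_{j=0}^1 C(n, j) (q−1)^j.
  j = 0: C(5,0)·(4)^0 = 1·1 = 1.
  j = 1: C(5,1)·(4)^1 = 5·4 = 20.
  V_q(n, t) = 1 + 20 = 21.
Step 2: q^n = 5^5 = 3125.
Step 3: Hamming bound ⌊q^n / V_q(n,t)⌋ = ⌊3125/21⌋ = 148.
Step 4: Compare |C| = 107 to 148: satisfied.
The claimed |C| lies below the Hamming bound.


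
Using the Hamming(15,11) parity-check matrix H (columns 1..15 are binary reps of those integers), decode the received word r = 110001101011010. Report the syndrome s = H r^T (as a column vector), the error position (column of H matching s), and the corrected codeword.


s = (0, 0, 1, 0)^T, error position = 2, corrected codeword c = 100001101011010

Compute s = H r^T mod 2 one row at a time:
  s_1 = 0 + 1 + 0 + 1 + 1 + 0 + 1 + 0 = 4 ≡ 0 (mod 2).
  s_2 = 0 + 0 + 1 + 1 + 1 + 0 + 1 + 0 = 4 ≡ 0 (mod 2).
  s_3 = 1 + 0 + 1 + 1 + 0 + 1 + 1 + 0 = 5 ≡ 1 (mod 2).
  s_4 = 1 + 0 + 0 + 1 + 1 + 1 + 0 + 0 = 4 ≡ 0 (mod 2).
s = (0, 0, 1, 0)^T — this equals column 2 of H (binary 0010), so error is at position 2.
Correct: flip bit 2 of r = 110001101011010 to get c = 100001101011010.


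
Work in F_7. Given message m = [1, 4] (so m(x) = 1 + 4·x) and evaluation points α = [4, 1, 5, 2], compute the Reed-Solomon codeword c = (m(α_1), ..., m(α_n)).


c = [3, 5, 0, 2]

Message polynomial: m(x) = 1 + 4·x (mod 7).
For each evaluation point α_i, compute m(α_i) mod 7:
  α_1 = 4: Horner steps 4 → 3, so m(4) = 3.
  α_2 = 1: Horner steps 4 → 5, so m(1) = 5.
  α_3 = 5: Horner steps 4 → 0, so m(5) = 0.
  α_4 = 2: Horner steps 4 → 2, so m(2) = 2.
Codeword c = [3, 5, 0, 2] ∈ F_7^4.


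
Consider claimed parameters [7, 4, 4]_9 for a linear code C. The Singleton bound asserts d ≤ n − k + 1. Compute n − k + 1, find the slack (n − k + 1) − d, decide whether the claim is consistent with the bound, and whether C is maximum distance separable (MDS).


Singleton RHS = n − k + 1 = 4, slack = 0, bound satisfied, MDS.

Singleton bound: d ≤ n − k + 1.
Here n = 7, k = 4, so n − k + 1 = 4.
Given d = 4, check d ≤ 4: YES.
Slack = (n − k + 1) − d = 0.
The code is MDS (slack = 0).
Description: the claimed parameters are [7, 4, 4]_9; such a code would be MDS (meets Singleton bound).


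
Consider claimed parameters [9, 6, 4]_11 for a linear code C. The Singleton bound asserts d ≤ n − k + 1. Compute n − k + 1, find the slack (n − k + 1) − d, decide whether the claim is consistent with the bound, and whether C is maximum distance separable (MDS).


Singleton RHS = n − k + 1 = 4, slack = 0, bound satisfied, MDS.

Singleton bound: d ≤ n − k + 1.
Here n = 9, k = 6, so n − k + 1 = 4.
Given d = 4, check d ≤ 4: YES.
Slack = (n − k + 1) − d = 0.
The code is MDS (slack = 0).
Description: the claimed parameters are [9, 6, 4]_11; such a code would be MDS (meets Singleton bound).


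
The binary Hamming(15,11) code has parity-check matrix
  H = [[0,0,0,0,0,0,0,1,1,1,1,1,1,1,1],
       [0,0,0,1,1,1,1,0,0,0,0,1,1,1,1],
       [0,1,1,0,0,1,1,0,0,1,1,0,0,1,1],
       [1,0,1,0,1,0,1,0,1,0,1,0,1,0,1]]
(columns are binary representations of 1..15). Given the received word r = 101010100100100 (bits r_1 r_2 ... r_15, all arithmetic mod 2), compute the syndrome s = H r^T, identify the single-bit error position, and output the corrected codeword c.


s = (0, 1, 1, 1)^T, error position = 7, corrected codeword c = 101010000100100

Compute s = H r^T mod 2 one row at a time:
  s_1 = 0 + 0 + 1 + 0 + 0 + 1 + 0 + 0 = 2 ≡ 0 (mod 2).
  s_2 = 0 + 1 + 0 + 1 + 0 + 1 + 0 + 0 = 3 ≡ 1 (mod 2).
  s_3 = 0 + 1 + 0 + 1 + 1 + 0 + 0 + 0 = 3 ≡ 1 (mod 2).
  s_4 = 1 + 1 + 1 + 1 + 0 + 0 + 1 + 0 = 5 ≡ 1 (mod 2).
s = (0, 1, 1, 1)^T — this equals column 7 of H (binary 0111), so error is at position 7.
Correct: flip bit 7 of r = 101010100100100 to get c = 101010000100100.


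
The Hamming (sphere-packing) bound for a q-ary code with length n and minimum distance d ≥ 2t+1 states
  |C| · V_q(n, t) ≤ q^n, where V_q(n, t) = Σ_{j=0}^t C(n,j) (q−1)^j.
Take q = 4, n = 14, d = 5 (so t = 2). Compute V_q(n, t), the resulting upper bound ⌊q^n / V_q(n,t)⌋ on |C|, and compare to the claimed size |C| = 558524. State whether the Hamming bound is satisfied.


V_q(n, t) = 862, q^n = 268435456, Hamming bound = 311410, |C| = 558524 > bound (violated).

Step 1: Compute V_q(n, t) = Σ_{j=0}^2 C(n, j) (q−1)^j.
  j = 0: C(14,0)·(3)^0 = 1·1 = 1.
  j = 1: C(14,1)·(3)^1 = 14·3 = 42.
  j = 2: C(14,2)·(3)^2 = 91·9 = 819.
  V_q(n, t) = 1 + 42 + 819 = 862.
Step 2: q^n = 4^14 = 268435456.
Step 3: Hamming bound ⌊q^n / V_q(n,t)⌋ = ⌊268435456/862⌋ = 311410.
Step 4: Compare |C| = 558524 to 311410: violated.
The claimed |C| lies above the Hamming bound, so no 4-ary code of length 14 with d ≥ 5 can have 558524 codewords.


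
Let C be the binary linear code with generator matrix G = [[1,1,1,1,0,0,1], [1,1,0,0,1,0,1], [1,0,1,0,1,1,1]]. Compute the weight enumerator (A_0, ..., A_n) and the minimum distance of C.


Weight distribution: A_0 = 1, A_3 = 2, A_4 = 3, A_5 = 2. Minimum distance d = 3.

Enumerate all 2^3 = 8 messages m ∈ F_2^3.
For each, compute codeword c = mG in F_2^7, then tally its weight.
  m = 000 → c = 0000000, weight = 0.
  m = 100 → c = 1111001, weight = 5.
  m = 010 → c = 1100101, weight = 4.
  m = 110 → c = 0011100, weight = 3.
  m = 001 → c = 1010111, weight = 5.
  m = 101 → c = 0101110, weight = 4.
  m = 011 → c = 0110010, weight = 3.
  m = 111 → c = 1001011, weight = 4.
Tally weights:
  weight 0: 1 codewords.
  weight 3: 2 codewords.
  weight 4: 3 codewords.
  weight 5: 2 codewords.
Minimum distance d = smallest w > 0 with A_w > 0 = 3.
Sanity: Σ A_w = 8 = 2^3 = 8 ✓.


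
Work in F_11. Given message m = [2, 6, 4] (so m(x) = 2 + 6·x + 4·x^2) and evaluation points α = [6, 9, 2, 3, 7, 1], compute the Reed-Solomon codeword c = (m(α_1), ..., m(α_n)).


c = [6, 6, 8, 1, 9, 1]

Message polynomial: m(x) = 2 + 6·x + 4·x^2 (mod 11).
For each evaluation point α_i, compute m(α_i) mod 11:
  α_1 = 6: Horner steps 4 → 8 → 6, so m(6) = 6.
  α_2 = 9: Horner steps 4 → 9 → 6, so m(9) = 6.
  α_3 = 2: Horner steps 4 → 3 → 8, so m(2) = 8.
  α_4 = 3: Horner steps 4 → 7 → 1, so m(3) = 1.
  α_5 = 7: Horner steps 4 → 1 → 9, so m(7) = 9.
  α_6 = 1: Horner steps 4 → 10 → 1, so m(1) = 1.
Codeword c = [6, 6, 8, 1, 9, 1] ∈ F_11^6.


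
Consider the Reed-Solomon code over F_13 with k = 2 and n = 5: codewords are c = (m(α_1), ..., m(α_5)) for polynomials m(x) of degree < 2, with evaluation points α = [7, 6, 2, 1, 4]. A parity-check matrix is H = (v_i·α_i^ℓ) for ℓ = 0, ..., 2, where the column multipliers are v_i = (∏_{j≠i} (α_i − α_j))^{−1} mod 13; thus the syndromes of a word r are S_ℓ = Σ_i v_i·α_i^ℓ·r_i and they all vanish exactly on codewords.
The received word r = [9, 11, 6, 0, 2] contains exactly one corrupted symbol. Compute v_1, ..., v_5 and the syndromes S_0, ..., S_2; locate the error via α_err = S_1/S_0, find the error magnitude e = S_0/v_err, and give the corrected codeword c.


S = (8, 8, 8), error at position 4, error magnitude e = 5, c = [9, 11, 6, 8, 2].

Step 1: column multipliers v_i = (∏_{j≠i}(α_i − α_j))^{−1} mod 13.
  i = 1 (α = 7): (7−6)(7−2)(7−1)(7−4) = 1·5·6·3 = 90 ≡ 12, so v_1 = 12^{−1} = 12 (mod 13).
  i = 2 (α = 6): (6−7)(6−2)(6−1)(6−4) = (−1)·4·5·2 = −40 ≡ 12, so v_2 = 12^{−1} = 12 (mod 13).
  i = 3 (α = 2): (2−7)(2−6)(2−1)(2−4) = (−5)·(−4)·1·(−2) = −40 ≡ 12, so v_3 = 12^{−1} = 12 (mod 13).
  i = 4 (α = 1): (1−7)(1−6)(1−2)(1−4) = (−6)·(−5)·(−1)·(−3) = 90 ≡ 12, so v_4 = 12^{−1} = 12 (mod 13).
  i = 5 (α = 4): (4−7)(4−6)(4−2)(4−1) = (−3)·(−2)·2·3 = 36 ≡ 10, so v_5 = 10^{−1} = 4 (mod 13).
  v = [12, 12, 12, 12, 4].
Step 2: syndromes of r = [9, 11, 6, 0, 2] (all sums mod 13).
  S_0 = Σ v_i r_i = 12·9 + 12·11 + 12·6 + 12·0 + 4·2 = 320 ≡ 8.
  S_1 = Σ v_i α_i r_i = 12·7·9 + 12·6·11 + 12·2·6 + 12·1·0 + 4·4·2 = 1724 ≡ 8.
  α_i^2 mod 13 = [10, 10, 4, 1, 3].
  S_2 = Σ v_i α_i^2 r_i = 12·10·9 + 12·10·11 + 12·4·6 + 12·1·0 + 4·3·2 = 2712 ≡ 8.
  S = (8, 8, 8) ≠ 0, so r is not a codeword (an error is present).
Step 3: locate the error. For a single error e at position i, S_ℓ = v_i·e·α_i^ℓ, so α_err = S_1/S_0.
  S_0^{−1} = 8^{−1} = 5 (mod 13), so α_err = 8·5 = 40 ≡ 1 = α_4. Error position i = 4.
  Consistency check: S_2/S_1 = 8·5 = 40 ≡ 1 = α_err ✓ (single-error assumption holds).
Step 4: error magnitude e = S_0/v_4 = S_0·∏_{j≠4}(α_4 − α_j) = 8·12 = 96 ≡ 5 (mod 13).
Step 5: correct position 4: c_4 = r_4 − e = 0 − 5 ≡ 8 (mod 13). Hence c = [9, 11, 6, 8, 2].
  Check: interpolating c through the α_i gives m(x) = 10 + 11·x (degree < 2) with m(α_i) = c_i for every i, so c is indeed a codeword.


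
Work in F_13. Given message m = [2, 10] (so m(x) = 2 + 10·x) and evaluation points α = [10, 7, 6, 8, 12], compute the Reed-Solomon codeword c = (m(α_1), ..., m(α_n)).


c = [11, 7, 10, 4, 5]

Message polynomial: m(x) = 2 + 10·x (mod 13).
For each evaluation point α_i, compute m(α_i) mod 13:
  α_1 = 10: Horner steps 10 → 11, so m(10) = 11.
  α_2 = 7: Horner steps 10 → 7, so m(7) = 7.
  α_3 = 6: Horner steps 10 → 10, so m(6) = 10.
  α_4 = 8: Horner steps 10 → 4, so m(8) = 4.
  α_5 = 12: Horner steps 10 → 5, so m(12) = 5.
Codeword c = [11, 7, 10, 4, 5] ∈ F_13^5.


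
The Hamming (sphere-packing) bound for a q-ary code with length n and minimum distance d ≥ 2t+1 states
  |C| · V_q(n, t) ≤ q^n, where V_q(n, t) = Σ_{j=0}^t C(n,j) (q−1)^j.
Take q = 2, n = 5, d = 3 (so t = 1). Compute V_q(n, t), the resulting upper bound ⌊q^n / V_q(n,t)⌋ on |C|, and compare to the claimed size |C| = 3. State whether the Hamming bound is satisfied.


V_q(n, t) = 6, q^n = 32, Hamming bound = 5, |C| = 3 ≤ bound (satisfied).

Step 1: Compute V_q(n, t) = Σ_{j=0}^1 C(n, j) (q−1)^j.
  j = 0: C(5,0)·(1)^0 = 1·1 = 1.
  j = 1: C(5,1)·(1)^1 = 5·1 = 5.
  V_q(n, t) = 1 + 5 = 6.
Step 2: q^n = 2^5 = 32.
Step 3: Hamming bound ⌊q^n / V_q(n,t)⌋ = ⌊32/6⌋ = 5.
Step 4: Compare |C| = 3 to 5: satisfied.
The claimed |C| lies below the Hamming bound.


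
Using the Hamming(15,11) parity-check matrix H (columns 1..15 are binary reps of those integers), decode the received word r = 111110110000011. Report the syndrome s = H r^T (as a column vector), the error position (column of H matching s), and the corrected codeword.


s = (1, 1, 1, 1)^T, error position = 15, corrected codeword c = 111110110000010

Compute s = H r^T mod 2 one row at a time:
  s_1 = 1 + 0 + 0 + 0 + 0 + 0 + 1 + 1 = 3 ≡ 1 (mod 2).
  s_2 = 1 + 1 + 0 + 1 + 0 + 0 + 1 + 1 = 5 ≡ 1 (mod 2).
  s_3 = 1 + 1 + 0 + 1 + 0 + 0 + 1 + 1 = 5 ≡ 1 (mod 2).
  s_4 = 1 + 1 + 1 + 1 + 0 + 0 + 0 + 1 = 5 ≡ 1 (mod 2).
s = (1, 1, 1, 1)^T — this equals column 15 of H (binary 1111), so error is at position 15.
Correct: flip bit 15 of r = 111110110000011 to get c = 111110110000010.


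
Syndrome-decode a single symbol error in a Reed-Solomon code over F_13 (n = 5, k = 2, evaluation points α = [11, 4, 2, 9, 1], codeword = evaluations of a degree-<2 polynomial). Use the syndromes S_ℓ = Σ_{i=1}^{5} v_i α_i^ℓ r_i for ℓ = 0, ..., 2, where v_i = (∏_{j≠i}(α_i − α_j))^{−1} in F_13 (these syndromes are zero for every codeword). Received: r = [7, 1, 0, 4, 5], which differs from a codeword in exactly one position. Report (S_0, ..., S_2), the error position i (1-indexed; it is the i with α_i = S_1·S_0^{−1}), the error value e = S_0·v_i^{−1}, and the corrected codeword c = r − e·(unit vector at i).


S = (12, 9, 10), error at position 2, error magnitude e = 11, c = [7, 3, 0, 4, 5].

Step 1: column multipliers v_i = (∏_{j≠i}(α_i − α_j))^{−1} mod 13.
  i = 1 (α = 11): (11−4)(11−2)(11−9)(11−1) = 7·9·2·10 = 1260 ≡ 12, so v_1 = 12^{−1} = 12 (mod 13).
  i = 2 (α = 4): (4−11)(4−2)(4−9)(4−1) = (−7)·2·(−5)·3 = 210 ≡ 2, so v_2 = 2^{−1} = 7 (mod 13).
  i = 3 (α = 2): (2−11)(2−4)(2−9)(2−1) = (−9)·(−2)·(−7)·1 = −126 ≡ 4, so v_3 = 4^{−1} = 10 (mod 13).
  i = 4 (α = 9): (9−11)(9−4)(9−2)(9−1) = (−2)·5·7·8 = −560 ≡ 12, so v_4 = 12^{−1} = 12 (mod 13).
  i = 5 (α = 1): (1−11)(1−4)(1−2)(1−9) = (−10)·(−3)·(−1)·(−8) = 240 ≡ 6, so v_5 = 6^{−1} = 11 (mod 13).
  v = [12, 7, 10, 12, 11].
Step 2: syndromes of r = [7, 1, 0, 4, 5] (all sums mod 13).
  S_0 = Σ v_i r_i = 12·7 + 7·1 + 10·0 + 12·4 + 11·5 = 194 ≡ 12.
  S_1 = Σ v_i α_i r_i = 12·11·7 + 7·4·1 + 10·2·0 + 12·9·4 + 11·1·5 = 1439 ≡ 9.
  α_i^2 mod 13 = [4, 3, 4, 3, 1].
  S_2 = Σ v_i α_i^2 r_i = 12·4·7 + 7·3·1 + 10·4·0 + 12·3·4 + 11·1·5 = 556 ≡ 10.
  S = (12, 9, 10) ≠ 0, so r is not a codeword (an error is present).
Step 3: locate the error. For a single error e at position i, S_ℓ = v_i·e·α_i^ℓ, so α_err = S_1/S_0.
  S_0^{−1} = 12^{−1} = 12 (mod 13), so α_err = 9·12 = 108 ≡ 4 = α_2. Error position i = 2.
  Consistency check: S_2/S_1 = 10·3 = 30 ≡ 4 = α_err ✓ (single-error assumption holds).
Step 4: error magnitude e = S_0/v_2 = S_0·∏_{j≠2}(α_2 − α_j) = 12·2 = 24 ≡ 11 (mod 13).
Step 5: correct position 2: c_2 = r_2 − e = 1 − 11 ≡ 3 (mod 13). Hence c = [7, 3, 0, 4, 5].
  Check: interpolating c through the α_i gives m(x) = 10 + 8·x (degree < 2) with m(α_i) = c_i for every i, so c is indeed a codeword.


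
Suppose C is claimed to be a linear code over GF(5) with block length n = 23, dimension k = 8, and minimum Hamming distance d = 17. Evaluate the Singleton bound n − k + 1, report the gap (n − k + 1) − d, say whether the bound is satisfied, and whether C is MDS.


Singleton RHS = n − k + 1 = 16, slack = -1, bound violated (no such code; not MDS).

Singleton bound: d ≤ n − k + 1.
Here n = 23, k = 8, so n − k + 1 = 16.
Given d = 17, check d ≤ 16: NO.
Slack = (n − k + 1) − d = -1.
The slack is negative: d = 17 exceeds n − k + 1 = 16 by 1, so the Singleton bound is violated and no linear [23, 8, 17]_5 code can exist. In particular it is not MDS (MDS requires d = n − k + 1 exactly).
Description: the claimed parameters are [23, 8, 17]_5; such a code would be impossible (violates the Singleton bound).


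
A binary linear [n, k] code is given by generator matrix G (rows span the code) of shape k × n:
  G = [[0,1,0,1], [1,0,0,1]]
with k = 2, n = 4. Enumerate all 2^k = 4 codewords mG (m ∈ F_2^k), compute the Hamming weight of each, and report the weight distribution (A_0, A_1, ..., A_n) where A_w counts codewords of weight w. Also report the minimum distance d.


Weight distribution: A_0 = 1, A_2 = 3. Minimum distance d = 2.

Enumerate all 2^2 = 4 messages m ∈ F_2^2.
For each, compute codeword c = mG in F_2^4, then tally its weight.
  m = 00 → c = 0000, weight = 0.
  m = 10 → c = 0101, weight = 2.
  m = 01 → c = 1001, weight = 2.
  m = 11 → c = 1100, weight = 2.
Tally weights:
  weight 0: 1 codewords.
  weight 2: 3 codewords.
Minimum distance d = smallest w > 0 with A_w > 0 = 2.
Sanity: Σ A_w = 4 = 2^2 = 4 ✓.


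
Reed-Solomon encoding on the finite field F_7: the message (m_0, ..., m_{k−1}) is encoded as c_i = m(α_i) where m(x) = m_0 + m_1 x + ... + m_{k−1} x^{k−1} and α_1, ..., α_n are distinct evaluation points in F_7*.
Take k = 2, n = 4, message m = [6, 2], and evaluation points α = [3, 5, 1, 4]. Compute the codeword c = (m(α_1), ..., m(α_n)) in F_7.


c = [5, 2, 1, 0]

Message polynomial: m(x) = 6 + 2·x (mod 7).
For each evaluation point α_i, compute m(α_i) mod 7:
  α_1 = 3: Horner steps 2 → 5, so m(3) = 5.
  α_2 = 5: Horner steps 2 → 2, so m(5) = 2.
  α_3 = 1: Horner steps 2 → 1, so m(1) = 1.
  α_4 = 4: Horner steps 2 → 0, so m(4) = 0.
Codeword c = [5, 2, 1, 0] ∈ F_7^4.


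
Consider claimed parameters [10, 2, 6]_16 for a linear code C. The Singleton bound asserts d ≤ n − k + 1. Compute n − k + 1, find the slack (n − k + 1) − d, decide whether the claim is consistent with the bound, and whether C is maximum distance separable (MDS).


Singleton RHS = n − k + 1 = 9, slack = 3, bound satisfied, not MDS.

Singleton bound: d ≤ n − k + 1.
Here n = 10, k = 2, so n − k + 1 = 9.
Given d = 6, check d ≤ 9: YES.
Slack = (n − k + 1) − d = 3.
The code is NOT MDS (slack = 3 > 0).
Description: the claimed parameters are [10, 2, 6]_16; such a code would be non-MDS.


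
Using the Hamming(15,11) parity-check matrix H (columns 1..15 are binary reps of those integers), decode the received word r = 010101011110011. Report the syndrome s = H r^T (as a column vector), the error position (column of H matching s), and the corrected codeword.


s = (0, 0, 0, 1)^T, error position = 1, corrected codeword c = 110101011110011

Compute s = H r^T mod 2 one row at a time:
  s_1 = 1 + 1 + 1 + 1 + 0 + 0 + 1 + 1 = 6 ≡ 0 (mod 2).
  s_2 = 1 + 0 + 1 + 0 + 0 + 0 + 1 + 1 = 4 ≡ 0 (mod 2).
  s_3 = 1 + 0 + 1 + 0 + 1 + 1 + 1 + 1 = 6 ≡ 0 (mod 2).
  s_4 = 0 + 0 + 0 + 0 + 1 + 1 + 0 + 1 = 3 ≡ 1 (mod 2).
s = (0, 0, 0, 1)^T — this equals column 1 of H (binary 0001), so error is at position 1.
Correct: flip bit 1 of r = 010101011110011 to get c = 110101011110011.


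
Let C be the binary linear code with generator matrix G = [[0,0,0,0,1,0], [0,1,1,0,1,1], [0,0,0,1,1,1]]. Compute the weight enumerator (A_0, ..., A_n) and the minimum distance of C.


Weight distribution: A_0 = 1, A_1 = 1, A_2 = 1, A_3 = 3, A_4 = 2. Minimum distance d = 1.

Enumerate all 2^3 = 8 messages m ∈ F_2^3.
For each, compute codeword c = mG in F_2^6, then tally its weight.
  m = 000 → c = 000000, weight = 0.
  m = 100 → c = 000010, weight = 1.
  m = 010 → c = 011011, weight = 4.
  m = 110 → c = 011001, weight = 3.
  m = 001 → c = 000111, weight = 3.
  m = 101 → c = 000101, weight = 2.
  m = 011 → c = 011100, weight = 3.
  m = 111 → c = 011110, weight = 4.
Tally weights:
  weight 0: 1 codewords.
  weight 1: 1 codewords.
  weight 2: 1 codewords.
  weight 3: 3 codewords.
  weight 4: 2 codewords.
Minimum distance d = smallest w > 0 with A_w > 0 = 1.
Sanity: Σ A_w = 8 = 2^3 = 8 ✓.


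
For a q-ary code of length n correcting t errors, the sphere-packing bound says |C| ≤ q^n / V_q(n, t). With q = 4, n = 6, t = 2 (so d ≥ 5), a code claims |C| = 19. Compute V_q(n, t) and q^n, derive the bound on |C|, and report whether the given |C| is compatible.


V_q(n, t) = 154, q^n = 4096, Hamming bound = 26, |C| = 19 ≤ bound (satisfied).

Step 1: Compute V_q(n, t) = Σ_{j=0}^2 C(n, j) (q−1)^j.
  j = 0: C(6,0)·(3)^0 = 1·1 = 1.
  j = 1: C(6,1)·(3)^1 = 6·3 = 18.
  j = 2: C(6,2)·(3)^2 = 15·9 = 135.
  V_q(n, t) = 1 + 18 + 135 = 154.
Step 2: q^n = 4^6 = 4096.
Step 3: Hamming bound ⌊q^n / V_q(n,t)⌋ = ⌊4096/154⌋ = 26.
Step 4: Compare |C| = 19 to 26: satisfied.
The claimed |C| lies below the Hamming bound.


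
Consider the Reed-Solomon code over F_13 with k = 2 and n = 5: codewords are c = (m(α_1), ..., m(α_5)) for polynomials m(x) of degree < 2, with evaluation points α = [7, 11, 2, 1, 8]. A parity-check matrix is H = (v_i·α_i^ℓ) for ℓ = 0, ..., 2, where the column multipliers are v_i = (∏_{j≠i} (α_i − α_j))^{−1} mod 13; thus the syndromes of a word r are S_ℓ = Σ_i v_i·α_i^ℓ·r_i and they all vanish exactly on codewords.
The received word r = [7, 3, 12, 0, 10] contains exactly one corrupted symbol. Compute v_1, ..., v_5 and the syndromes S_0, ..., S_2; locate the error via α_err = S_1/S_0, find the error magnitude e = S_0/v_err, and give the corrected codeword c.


S = (1, 8, 12), error at position 5, error magnitude e = 4, c = [7, 3, 12, 0, 6].

Step 1: column multipliers v_i = (∏_{j≠i}(α_i − α_j))^{−1} mod 13.
  i = 1 (α = 7): (7−11)(7−2)(7−1)(7−8) = (−4)·5·6·(−1) = 120 ≡ 3, so v_1 = 3^{−1} = 9 (mod 13).
  i = 2 (α = 11): (11−7)(11−2)(11−1)(11−8) = 4·9·10·3 = 1080 ≡ 1, so v_2 = 1^{−1} = 1 (mod 13).
  i = 3 (α = 2): (2−7)(2−11)(2−1)(2−8) = (−5)·(−9)·1·(−6) = −270 ≡ 3, so v_3 = 3^{−1} = 9 (mod 13).
  i = 4 (α = 1): (1−7)(1−11)(1−2)(1−8) = (−6)·(−10)·(−1)·(−7) = 420 ≡ 4, so v_4 = 4^{−1} = 10 (mod 13).
  i = 5 (α = 8): (8−7)(8−11)(8−2)(8−1) = 1·(−3)·6·7 = −126 ≡ 4, so v_5 = 4^{−1} = 10 (mod 13).
  v = [9, 1, 9, 10, 10].
Step 2: syndromes of r = [7, 3, 12, 0, 10] (all sums mod 13).
  S_0 = Σ v_i r_i = 9·7 + 1·3 + 9·12 + 10·0 + 10·10 = 274 ≡ 1.
  S_1 = Σ v_i α_i r_i = 9·7·7 + 1·11·3 + 9·2·12 + 10·1·0 + 10·8·10 = 1490 ≡ 8.
  α_i^2 mod 13 = [10, 4, 4, 1, 12].
  S_2 = Σ v_i α_i^2 r_i = 9·10·7 + 1·4·3 + 9·4·12 + 10·1·0 + 10·12·10 = 2274 ≡ 12.
  S = (1, 8, 12) ≠ 0, so r is not a codeword (an error is present).
Step 3: locate the error. For a single error e at position i, S_ℓ = v_i·e·α_i^ℓ, so α_err = S_1/S_0.
  S_0^{−1} = 1^{−1} = 1 (mod 13), so α_err = 8·1 = 8 ≡ 8 = α_5. Error position i = 5.
  Consistency check: S_2/S_1 = 12·5 = 60 ≡ 8 = α_err ✓ (single-error assumption holds).
Step 4: error magnitude e = S_0/v_5 = S_0·∏_{j≠5}(α_5 − α_j) = 1·4 = 4 ≡ 4 (mod 13).
Step 5: correct position 5: c_5 = r_5 − e = 10 − 4 ≡ 6 (mod 13). Hence c = [7, 3, 12, 0, 6].
  Check: interpolating c through the α_i gives m(x) = 1 + 12·x (degree < 2) with m(α_i) = c_i for every i, so c is indeed a codeword.


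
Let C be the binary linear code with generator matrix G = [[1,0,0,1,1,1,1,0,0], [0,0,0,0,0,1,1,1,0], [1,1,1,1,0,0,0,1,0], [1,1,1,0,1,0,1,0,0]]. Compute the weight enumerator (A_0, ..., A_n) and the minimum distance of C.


Weight distribution: A_0 = 1, A_2 = 1, A_3 = 4, A_4 = 3, A_5 = 4, A_6 = 3. Minimum distance d = 2.

Enumerate all 2^4 = 16 messages m ∈ F_2^4.
For each, compute codeword c = mG in F_2^9, then tally its weight.
  m = 0000 → c = 000000000, weight = 0.
  m = 1000 → c = 100111100, weight = 5.
  m = 0100 → c = 000001110, weight = 3.
  m = 1100 → c = 100110010, weight = 4.
  m = 0010 → c = 111100010, weight = 5.
  m = 1010 → c = 011011110, weight = 6.
  m = 0110 → c = 111101100, weight = 6.
  m = 1110 → c = 011010000, weight = 3.
  m = 0001 → c = 111010100, weight = 5.
  m = 1001 → c = 011101000, weight = 4.
  m = 0101 → c = 111011010, weight = 6.
  m = 1101 → c = 011100110, weight = 5.
  m = 0011 → c = 000110110, weight = 4.
  m = 1011 → c = 100001010, weight = 3.
  m = 0111 → c = 000111000, weight = 3.
  m = 1111 → c = 100000100, weight = 2.
Tally weights:
  weight 0: 1 codewords.
  weight 2: 1 codewords.
  weight 3: 4 codewords.
  weight 4: 3 codewords.
  weight 5: 4 codewords.
  weight 6: 3 codewords.
Minimum distance d = smallest w > 0 with A_w > 0 = 2.
Sanity: Σ A_w = 16 = 2^4 = 16 ✓.


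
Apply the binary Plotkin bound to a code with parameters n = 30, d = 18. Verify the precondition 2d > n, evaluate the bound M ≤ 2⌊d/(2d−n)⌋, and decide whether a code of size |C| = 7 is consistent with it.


Plotkin bound M ≤ 6; given |C| = 7 > bound (violated).

Check applicability: 2d = 36, n = 30.
2d − n = 6 > 0, so Plotkin applies.
Compute d/(2d−n) = 18/6 ≈ 3.0000.
⌊d/(2d−n)⌋ = 3.
Plotkin bound: M ≤ 2·3 = 6.
Given |C| = 7, check: VIOLATED.
This |C| is above the Plotkin bound, so no binary code with n = 30, d = 18 and 7 codewords exists.


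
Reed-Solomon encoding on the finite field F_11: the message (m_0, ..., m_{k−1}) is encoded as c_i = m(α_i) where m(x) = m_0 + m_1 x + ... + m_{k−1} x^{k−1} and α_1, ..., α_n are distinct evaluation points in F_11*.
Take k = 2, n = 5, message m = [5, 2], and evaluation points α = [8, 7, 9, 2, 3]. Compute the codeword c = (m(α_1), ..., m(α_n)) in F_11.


c = [10, 8, 1, 9, 0]

Message polynomial: m(x) = 5 + 2·x (mod 11).
For each evaluation point α_i, compute m(α_i) mod 11:
  α_1 = 8: Horner steps 2 → 10, so m(8) = 10.
  α_2 = 7: Horner steps 2 → 8, so m(7) = 8.
  α_3 = 9: Horner steps 2 → 1, so m(9) = 1.
  α_4 = 2: Horner steps 2 → 9, so m(2) = 9.
  α_5 = 3: Horner steps 2 → 0, so m(3) = 0.
Codeword c = [10, 8, 1, 9, 0] ∈ F_11^5.
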